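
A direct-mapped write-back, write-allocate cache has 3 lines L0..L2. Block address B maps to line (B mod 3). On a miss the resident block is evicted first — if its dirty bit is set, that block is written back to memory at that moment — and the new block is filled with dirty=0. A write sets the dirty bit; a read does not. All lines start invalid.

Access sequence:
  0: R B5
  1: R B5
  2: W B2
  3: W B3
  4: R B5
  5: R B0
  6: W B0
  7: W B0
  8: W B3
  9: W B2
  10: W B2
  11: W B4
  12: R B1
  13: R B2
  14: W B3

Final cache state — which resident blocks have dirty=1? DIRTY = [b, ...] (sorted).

DIRTY = [2, 3]

0: R B5 -> L2 miss  d=-]
1: R B5 -> L2 hit  d=-]
2: W B2 -> L2 miss  d=D]
3: W B3 -> L0 miss  d=D]
4: R B5 -> L2 miss wb->B2  d=-]
5: R B0 -> L0 miss wb->B3  d=-]
6: W B0 -> L0 hit  d=D]
7: W B0 -> L0 hit  d=D]
8: W B3 -> L0 miss wb->B0  d=D]
9: W B2 -> L2 miss  d=D]
10: W B2 -> L2 hit  d=D]
11: W B4 -> L1 miss  d=D]
12: R B1 -> L1 miss wb->B4  d=-]
13: R B2 -> L2 hit  d=D]
14: W B3 -> L0 hit  d=D]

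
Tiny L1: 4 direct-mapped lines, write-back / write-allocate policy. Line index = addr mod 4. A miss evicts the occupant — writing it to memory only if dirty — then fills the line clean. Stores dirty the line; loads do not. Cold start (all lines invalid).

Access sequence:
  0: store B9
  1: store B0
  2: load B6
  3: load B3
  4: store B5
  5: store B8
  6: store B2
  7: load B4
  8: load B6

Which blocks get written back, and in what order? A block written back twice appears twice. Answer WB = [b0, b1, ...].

0: W B9 → L1 miss [D]
1: W B0 → L0 miss [D]
2: R B6 → L2 miss [-]
3: R B3 → L3 miss [-]
4: W B5 → L1 miss wb→B9 [D]
5: W B8 → L0 miss wb→B0 [D]
6: W B2 → L2 miss [D]
7: R B4 → L0 miss wb→B8 [-]
8: R B6 → L2 miss wb→B2 [-]

WB = [9, 0, 8, 2]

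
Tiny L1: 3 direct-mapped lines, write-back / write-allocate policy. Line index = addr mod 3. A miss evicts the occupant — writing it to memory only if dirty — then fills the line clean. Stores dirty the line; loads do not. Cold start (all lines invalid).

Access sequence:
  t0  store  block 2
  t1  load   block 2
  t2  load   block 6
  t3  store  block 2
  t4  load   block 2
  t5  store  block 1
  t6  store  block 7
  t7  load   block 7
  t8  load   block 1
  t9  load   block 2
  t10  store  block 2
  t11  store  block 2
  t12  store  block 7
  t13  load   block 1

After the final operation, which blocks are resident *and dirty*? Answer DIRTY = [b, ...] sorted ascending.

0: W B2 → L2 miss [D]
1: R B2 → L2 hit [D]
2: R B6 → L0 miss [-]
3: W B2 → L2 hit [D]
4: R B2 → L2 hit [D]
5: W B1 → L1 miss [D]
6: W B7 → L1 miss wb→B1 [D]
7: R B7 → L1 hit [D]
8: R B1 → L1 miss wb→B7 [-]
9: R B2 → L2 hit [D]
10: W B2 → L2 hit [D]
11: W B2 → L2 hit [D]
12: W B7 → L1 miss [D]
13: R B1 → L1 miss wb→B7 [-]

DIRTY = [2]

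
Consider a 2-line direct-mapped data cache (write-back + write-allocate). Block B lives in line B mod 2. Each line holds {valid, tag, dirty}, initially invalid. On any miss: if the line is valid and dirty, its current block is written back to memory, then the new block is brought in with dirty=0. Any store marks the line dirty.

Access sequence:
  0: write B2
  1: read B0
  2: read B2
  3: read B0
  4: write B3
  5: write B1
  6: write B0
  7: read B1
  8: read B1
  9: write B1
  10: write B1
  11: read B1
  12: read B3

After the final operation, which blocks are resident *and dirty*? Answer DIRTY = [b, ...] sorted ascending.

DIRTY = [0]

  0 | W B2 → L0 miss [D]
  1 | R B0 → L0 miss wb→B2 [-]
  2 | R B2 → L0 miss [-]
  3 | R B0 → L0 miss [-]
  4 | W B3 → L1 miss [D]
  5 | W B1 → L1 miss wb→B3 [D]
  6 | W B0 → L0 hit [D]
  7 | R B1 → L1 hit [D]
  8 | R B1 → L1 hit [D]
  9 | W B1 → L1 hit [D]
  10 | W B1 → L1 hit [D]
  11 | R B1 → L1 hit [D]
  12 | R B3 → L1 miss wb→B1 [-]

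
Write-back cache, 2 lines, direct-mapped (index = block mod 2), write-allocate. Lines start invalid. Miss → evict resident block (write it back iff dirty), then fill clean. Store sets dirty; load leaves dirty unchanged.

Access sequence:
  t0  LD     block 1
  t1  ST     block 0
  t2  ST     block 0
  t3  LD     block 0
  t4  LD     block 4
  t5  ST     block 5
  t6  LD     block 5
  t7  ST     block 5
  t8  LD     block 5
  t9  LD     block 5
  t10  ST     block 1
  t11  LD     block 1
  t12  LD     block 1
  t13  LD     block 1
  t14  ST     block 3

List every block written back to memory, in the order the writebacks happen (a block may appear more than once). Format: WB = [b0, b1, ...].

WB = [0, 5, 1]

0: R B1 -> L1 miss  d=-]
1: W B0 -> L0 miss  d=D]
2: W B0 -> L0 hit  d=D]
3: R B0 -> L0 hit  d=D]
4: R B4 -> L0 miss wb->B0  d=-]
5: W B5 -> L1 miss  d=D]
6: R B5 -> L1 hit  d=D]
7: W B5 -> L1 hit  d=D]
8: R B5 -> L1 hit  d=D]
9: R B5 -> L1 hit  d=D]
10: W B1 -> L1 miss wb->B5  d=D]
11: R B1 -> L1 hit  d=D]
12: R B1 -> L1 hit  d=D]
13: R B1 -> L1 hit  d=D]
14: W B3 -> L1 miss wb->B1  d=D]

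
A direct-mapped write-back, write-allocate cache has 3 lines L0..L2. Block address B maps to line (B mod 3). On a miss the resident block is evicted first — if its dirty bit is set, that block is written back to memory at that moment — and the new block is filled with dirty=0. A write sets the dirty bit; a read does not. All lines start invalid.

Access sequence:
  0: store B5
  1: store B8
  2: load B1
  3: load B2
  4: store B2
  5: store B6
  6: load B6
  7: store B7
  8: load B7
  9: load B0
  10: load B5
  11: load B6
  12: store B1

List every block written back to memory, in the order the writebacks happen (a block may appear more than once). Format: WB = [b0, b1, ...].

0: W B5 → L2 miss [D]
1: W B8 → L2 miss wb→B5 [D]
2: R B1 → L1 miss [-]
3: R B2 → L2 miss wb→B8 [-]
4: W B2 → L2 hit [D]
5: W B6 → L0 miss [D]
6: R B6 → L0 hit [D]
7: W B7 → L1 miss [D]
8: R B7 → L1 hit [D]
9: R B0 → L0 miss wb→B6 [-]
10: R B5 → L2 miss wb→B2 [-]
11: R B6 → L0 miss [-]
12: W B1 → L1 miss wb→B7 [D]

WB = [5, 8, 6, 2, 7]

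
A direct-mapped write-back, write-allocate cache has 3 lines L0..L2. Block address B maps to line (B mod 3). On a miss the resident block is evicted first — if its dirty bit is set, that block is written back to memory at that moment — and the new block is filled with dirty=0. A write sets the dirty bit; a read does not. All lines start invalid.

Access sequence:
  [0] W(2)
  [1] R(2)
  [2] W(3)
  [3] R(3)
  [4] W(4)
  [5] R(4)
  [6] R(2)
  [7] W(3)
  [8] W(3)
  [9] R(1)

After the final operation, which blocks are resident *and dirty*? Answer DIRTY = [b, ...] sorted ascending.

DIRTY = [2, 3]

  0 | W B2 → L2 miss [D]
  1 | R B2 → L2 hit [D]
  2 | W B3 → L0 miss [D]
  3 | R B3 → L0 hit [D]
  4 | W B4 → L1 miss [D]
  5 | R B4 → L1 hit [D]
  6 | R B2 → L2 hit [D]
  7 | W B3 → L0 hit [D]
  8 | W B3 → L0 hit [D]
  9 | R B1 → L1 miss wb→B4 [-]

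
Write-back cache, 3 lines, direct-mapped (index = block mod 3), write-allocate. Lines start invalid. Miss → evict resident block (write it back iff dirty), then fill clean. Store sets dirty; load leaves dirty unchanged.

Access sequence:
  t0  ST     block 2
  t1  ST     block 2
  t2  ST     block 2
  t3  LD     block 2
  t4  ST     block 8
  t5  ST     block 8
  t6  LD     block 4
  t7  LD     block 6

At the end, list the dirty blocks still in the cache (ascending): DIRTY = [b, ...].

DIRTY = [8]

0: W B2 -> L2 miss  d=D]
1: W B2 -> L2 hit  d=D]
2: W B2 -> L2 hit  d=D]
3: R B2 -> L2 hit  d=D]
4: W B8 -> L2 miss wb->B2  d=D]
5: W B8 -> L2 hit  d=D]
6: R B4 -> L1 miss  d=-]
7: R B6 -> L0 miss  d=-]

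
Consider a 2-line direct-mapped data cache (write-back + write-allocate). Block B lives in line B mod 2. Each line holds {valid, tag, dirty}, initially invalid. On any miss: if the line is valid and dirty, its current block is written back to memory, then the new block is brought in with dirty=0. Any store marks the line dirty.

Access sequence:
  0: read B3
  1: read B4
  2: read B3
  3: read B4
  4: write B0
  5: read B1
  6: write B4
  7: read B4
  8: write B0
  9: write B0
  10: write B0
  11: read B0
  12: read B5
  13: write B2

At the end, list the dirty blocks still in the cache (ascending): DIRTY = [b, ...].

DIRTY = [2]

  0 | R B3 → L1 miss [-]
  1 | R B4 → L0 miss [-]
  2 | R B3 → L1 hit [-]
  3 | R B4 → L0 hit [-]
  4 | W B0 → L0 miss [D]
  5 | R B1 → L1 miss [-]
  6 | W B4 → L0 miss wb→B0 [D]
  7 | R B4 → L0 hit [D]
  8 | W B0 → L0 miss wb→B4 [D]
  9 | W B0 → L0 hit [D]
  10 | W B0 → L0 hit [D]
  11 | R B0 → L0 hit [D]
  12 | R B5 → L1 miss [-]
  13 | W B2 → L0 miss wb→B0 [D]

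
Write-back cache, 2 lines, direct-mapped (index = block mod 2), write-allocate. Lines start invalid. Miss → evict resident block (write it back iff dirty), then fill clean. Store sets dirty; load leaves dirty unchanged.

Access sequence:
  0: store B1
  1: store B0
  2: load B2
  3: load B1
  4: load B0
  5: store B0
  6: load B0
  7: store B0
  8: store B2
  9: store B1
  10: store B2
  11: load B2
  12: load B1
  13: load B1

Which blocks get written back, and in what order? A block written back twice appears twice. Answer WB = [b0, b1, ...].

0: W B1 -> L1 miss  d=D]
1: W B0 -> L0 miss  d=D]
2: R B2 -> L0 miss wb->B0  d=-]
3: R B1 -> L1 hit  d=D]
4: R B0 -> L0 miss  d=-]
5: W B0 -> L0 hit  d=D]
6: R B0 -> L0 hit  d=D]
7: W B0 -> L0 hit  d=D]
8: W B2 -> L0 miss wb->B0  d=D]
9: W B1 -> L1 hit  d=D]
10: W B2 -> L0 hit  d=D]
11: R B2 -> L0 hit  d=D]
12: R B1 -> L1 hit  d=D]
13: R B1 -> L1 hit  d=D]

WB = [0, 0]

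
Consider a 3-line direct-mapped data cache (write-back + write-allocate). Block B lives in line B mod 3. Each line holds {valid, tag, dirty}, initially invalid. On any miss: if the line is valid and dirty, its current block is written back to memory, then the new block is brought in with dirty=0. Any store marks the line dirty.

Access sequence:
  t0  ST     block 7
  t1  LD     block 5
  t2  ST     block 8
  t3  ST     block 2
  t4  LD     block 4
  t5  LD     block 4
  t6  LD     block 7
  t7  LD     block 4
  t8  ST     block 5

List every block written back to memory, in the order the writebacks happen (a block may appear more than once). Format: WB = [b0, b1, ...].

WB = [8, 7, 2]

  0 | W B7 → L1 miss [D]
  1 | R B5 → L2 miss [-]
  2 | W B8 → L2 miss [D]
  3 | W B2 → L2 miss wb→B8 [D]
  4 | R B4 → L1 miss wb→B7 [-]
  5 | R B4 → L1 hit [-]
  6 | R B7 → L1 miss [-]
  7 | R B4 → L1 miss [-]
  8 | W B5 → L2 miss wb→B2 [D]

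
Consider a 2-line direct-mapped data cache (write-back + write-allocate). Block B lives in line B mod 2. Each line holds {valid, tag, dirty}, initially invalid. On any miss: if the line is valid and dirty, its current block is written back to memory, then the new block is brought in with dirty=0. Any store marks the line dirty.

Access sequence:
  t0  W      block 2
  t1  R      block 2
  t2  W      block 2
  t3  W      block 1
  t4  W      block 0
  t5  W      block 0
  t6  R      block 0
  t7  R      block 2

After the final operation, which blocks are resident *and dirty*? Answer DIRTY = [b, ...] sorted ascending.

DIRTY = [1]

0: W B2 -> L0 miss  d=D]
1: R B2 -> L0 hit  d=D]
2: W B2 -> L0 hit  d=D]
3: W B1 -> L1 miss  d=D]
4: W B0 -> L0 miss wb->B2  d=D]
5: W B0 -> L0 hit  d=D]
6: R B0 -> L0 hit  d=D]
7: R B2 -> L0 miss wb->B0  d=-]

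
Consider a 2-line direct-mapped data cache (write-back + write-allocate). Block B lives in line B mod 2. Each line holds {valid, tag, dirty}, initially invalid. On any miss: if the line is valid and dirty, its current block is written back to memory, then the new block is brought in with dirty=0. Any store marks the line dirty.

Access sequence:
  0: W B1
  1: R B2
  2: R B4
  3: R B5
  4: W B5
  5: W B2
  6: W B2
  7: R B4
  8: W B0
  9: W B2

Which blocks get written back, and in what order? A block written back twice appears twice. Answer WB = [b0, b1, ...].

0: W B1 -> L1 miss  d=D]
1: R B2 -> L0 miss  d=-]
2: R B4 -> L0 miss  d=-]
3: R B5 -> L1 miss wb->B1  d=-]
4: W B5 -> L1 hit  d=D]
5: W B2 -> L0 miss  d=D]
6: W B2 -> L0 hit  d=D]
7: R B4 -> L0 miss wb->B2  d=-]
8: W B0 -> L0 miss  d=D]
9: W B2 -> L0 miss wb->B0  d=D]

WB = [1, 2, 0]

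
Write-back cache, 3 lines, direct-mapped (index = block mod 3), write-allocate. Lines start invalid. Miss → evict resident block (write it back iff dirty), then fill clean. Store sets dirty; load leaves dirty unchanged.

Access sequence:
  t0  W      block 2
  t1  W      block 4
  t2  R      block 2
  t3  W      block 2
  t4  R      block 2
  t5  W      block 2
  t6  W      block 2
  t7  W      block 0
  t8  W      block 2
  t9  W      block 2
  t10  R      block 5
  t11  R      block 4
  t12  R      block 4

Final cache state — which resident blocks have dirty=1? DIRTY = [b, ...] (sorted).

DIRTY = [0, 4]

0: W B2 → L2 miss [D]
1: W B4 → L1 miss [D]
2: R B2 → L2 hit [D]
3: W B2 → L2 hit [D]
4: R B2 → L2 hit [D]
5: W B2 → L2 hit [D]
6: W B2 → L2 hit [D]
7: W B0 → L0 miss [D]
8: W B2 → L2 hit [D]
9: W B2 → L2 hit [D]
10: R B5 → L2 miss wb→B2 [-]
11: R B4 → L1 hit [D]
12: R B4 → L1 hit [D]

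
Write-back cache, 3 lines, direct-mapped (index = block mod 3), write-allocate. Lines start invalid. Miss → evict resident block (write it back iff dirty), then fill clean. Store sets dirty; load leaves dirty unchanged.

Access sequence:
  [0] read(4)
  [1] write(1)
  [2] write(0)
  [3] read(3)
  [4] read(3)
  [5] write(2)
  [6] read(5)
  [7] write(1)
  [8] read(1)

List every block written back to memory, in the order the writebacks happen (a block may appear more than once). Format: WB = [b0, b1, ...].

WB = [0, 2]

  0 | R B4 → L1 miss [-]
  1 | W B1 → L1 miss [D]
  2 | W B0 → L0 miss [D]
  3 | R B3 → L0 miss wb→B0 [-]
  4 | R B3 → L0 hit [-]
  5 | W B2 → L2 miss [D]
  6 | R B5 → L2 miss wb→B2 [-]
  7 | W B1 → L1 hit [D]
  8 | R B1 → L1 hit [D]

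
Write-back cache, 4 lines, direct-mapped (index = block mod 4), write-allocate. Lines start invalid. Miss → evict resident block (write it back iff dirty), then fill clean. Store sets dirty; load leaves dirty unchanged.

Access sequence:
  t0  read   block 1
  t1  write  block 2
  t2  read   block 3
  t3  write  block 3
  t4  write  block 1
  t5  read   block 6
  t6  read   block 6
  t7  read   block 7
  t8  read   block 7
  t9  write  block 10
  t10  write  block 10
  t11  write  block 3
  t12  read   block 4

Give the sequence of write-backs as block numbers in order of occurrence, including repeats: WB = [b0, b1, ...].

0: R B1 → L1 miss [-]
1: W B2 → L2 miss [D]
2: R B3 → L3 miss [-]
3: W B3 → L3 hit [D]
4: W B1 → L1 hit [D]
5: R B6 → L2 miss wb→B2 [-]
6: R B6 → L2 hit [-]
7: R B7 → L3 miss wb→B3 [-]
8: R B7 → L3 hit [-]
9: W B10 → L2 miss [D]
10: W B10 → L2 hit [D]
11: W B3 → L3 miss [D]
12: R B4 → L0 miss [-]

WB = [2, 3]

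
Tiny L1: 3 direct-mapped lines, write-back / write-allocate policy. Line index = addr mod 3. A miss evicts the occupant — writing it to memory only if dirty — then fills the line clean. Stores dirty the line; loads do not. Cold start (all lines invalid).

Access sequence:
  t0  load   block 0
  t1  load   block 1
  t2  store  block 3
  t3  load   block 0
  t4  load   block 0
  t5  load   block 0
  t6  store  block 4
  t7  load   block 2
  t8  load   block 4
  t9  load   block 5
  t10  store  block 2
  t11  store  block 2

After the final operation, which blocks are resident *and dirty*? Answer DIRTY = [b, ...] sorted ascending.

0: R B0 -> L0 miss  d=-]
1: R B1 -> L1 miss  d=-]
2: W B3 -> L0 miss  d=D]
3: R B0 -> L0 miss wb->B3  d=-]
4: R B0 -> L0 hit  d=-]
5: R B0 -> L0 hit  d=-]
6: W B4 -> L1 miss  d=D]
7: R B2 -> L2 miss  d=-]
8: R B4 -> L1 hit  d=D]
9: R B5 -> L2 miss  d=-]
10: W B2 -> L2 miss  d=D]
11: W B2 -> L2 hit  d=D]

DIRTY = [2, 4]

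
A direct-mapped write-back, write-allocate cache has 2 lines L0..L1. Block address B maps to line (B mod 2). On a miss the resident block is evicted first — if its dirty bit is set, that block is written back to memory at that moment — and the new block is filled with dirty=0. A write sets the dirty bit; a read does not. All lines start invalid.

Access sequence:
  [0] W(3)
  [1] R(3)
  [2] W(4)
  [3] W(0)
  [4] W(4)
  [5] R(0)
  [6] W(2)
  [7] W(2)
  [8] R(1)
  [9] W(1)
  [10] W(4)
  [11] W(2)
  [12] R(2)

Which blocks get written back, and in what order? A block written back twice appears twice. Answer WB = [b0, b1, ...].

  0 | W B3 → L1 miss [D]
  1 | R B3 → L1 hit [D]
  2 | W B4 → L0 miss [D]
  3 | W B0 → L0 miss wb→B4 [D]
  4 | W B4 → L0 miss wb→B0 [D]
  5 | R B0 → L0 miss wb→B4 [-]
  6 | W B2 → L0 miss [D]
  7 | W B2 → L0 hit [D]
  8 | R B1 → L1 miss wb→B3 [-]
  9 | W B1 → L1 hit [D]
  10 | W B4 → L0 miss wb→B2 [D]
  11 | W B2 → L0 miss wb→B4 [D]
  12 | R B2 → L0 hit [D]

WB = [4, 0, 4, 3, 2, 4]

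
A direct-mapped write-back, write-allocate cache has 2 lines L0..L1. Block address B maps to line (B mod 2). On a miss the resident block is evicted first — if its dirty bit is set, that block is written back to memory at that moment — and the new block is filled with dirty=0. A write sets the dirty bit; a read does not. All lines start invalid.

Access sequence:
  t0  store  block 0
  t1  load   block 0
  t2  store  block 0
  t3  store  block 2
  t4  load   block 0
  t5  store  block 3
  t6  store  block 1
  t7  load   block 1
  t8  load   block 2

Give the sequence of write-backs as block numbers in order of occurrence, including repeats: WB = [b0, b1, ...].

WB = [0, 2, 3]

0: W B0 -> L0 miss  d=D]
1: R B0 -> L0 hit  d=D]
2: W B0 -> L0 hit  d=D]
3: W B2 -> L0 miss wb->B0  d=D]
4: R B0 -> L0 miss wb->B2  d=-]
5: W B3 -> L1 miss  d=D]
6: W B1 -> L1 miss wb->B3  d=D]
7: R B1 -> L1 hit  d=D]
8: R B2 -> L0 miss  d=-]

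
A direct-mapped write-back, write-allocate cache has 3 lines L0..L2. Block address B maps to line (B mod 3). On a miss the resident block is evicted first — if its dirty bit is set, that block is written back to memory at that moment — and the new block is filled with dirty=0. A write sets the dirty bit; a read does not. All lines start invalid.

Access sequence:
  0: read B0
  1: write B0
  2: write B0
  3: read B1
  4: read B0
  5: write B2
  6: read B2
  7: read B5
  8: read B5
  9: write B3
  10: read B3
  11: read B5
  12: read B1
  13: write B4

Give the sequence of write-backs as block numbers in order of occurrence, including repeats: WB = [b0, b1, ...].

WB = [2, 0]

  0 | R B0 → L0 miss [-]
  1 | W B0 → L0 hit [D]
  2 | W B0 → L0 hit [D]
  3 | R B1 → L1 miss [-]
  4 | R B0 → L0 hit [D]
  5 | W B2 → L2 miss [D]
  6 | R B2 → L2 hit [D]
  7 | R B5 → L2 miss wb→B2 [-]
  8 | R B5 → L2 hit [-]
  9 | W B3 → L0 miss wb→B0 [D]
  10 | R B3 → L0 hit [D]
  11 | R B5 → L2 hit [-]
  12 | R B1 → L1 hit [-]
  13 | W B4 → L1 miss [D]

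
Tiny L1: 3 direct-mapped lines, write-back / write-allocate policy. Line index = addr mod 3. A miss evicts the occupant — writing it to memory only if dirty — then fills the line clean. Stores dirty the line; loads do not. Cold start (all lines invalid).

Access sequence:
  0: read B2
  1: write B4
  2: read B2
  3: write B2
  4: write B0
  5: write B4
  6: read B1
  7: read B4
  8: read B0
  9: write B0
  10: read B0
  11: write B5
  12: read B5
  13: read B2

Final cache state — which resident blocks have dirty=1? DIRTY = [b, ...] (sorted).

DIRTY = [0]

0: R B2 -> L2 miss  d=-]
1: W B4 -> L1 miss  d=D]
2: R B2 -> L2 hit  d=-]
3: W B2 -> L2 hit  d=D]
4: W B0 -> L0 miss  d=D]
5: W B4 -> L1 hit  d=D]
6: R B1 -> L1 miss wb->B4  d=-]
7: R B4 -> L1 miss  d=-]
8: R B0 -> L0 hit  d=D]
9: W B0 -> L0 hit  d=D]
10: R B0 -> L0 hit  d=D]
11: W B5 -> L2 miss wb->B2  d=D]
12: R B5 -> L2 hit  d=D]
13: R B2 -> L2 miss wb->B5  d=-]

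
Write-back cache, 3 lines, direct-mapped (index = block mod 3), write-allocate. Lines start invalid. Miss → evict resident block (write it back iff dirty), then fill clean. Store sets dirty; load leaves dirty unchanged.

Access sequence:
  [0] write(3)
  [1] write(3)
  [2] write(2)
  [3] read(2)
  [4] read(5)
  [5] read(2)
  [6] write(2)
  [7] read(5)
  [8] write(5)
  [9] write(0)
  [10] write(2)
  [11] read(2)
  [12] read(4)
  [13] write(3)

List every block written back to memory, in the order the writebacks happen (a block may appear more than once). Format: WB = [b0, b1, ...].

WB = [2, 2, 3, 5, 0]

0: W B3 -> L0 miss  d=D]
1: W B3 -> L0 hit  d=D]
2: W B2 -> L2 miss  d=D]
3: R B2 -> L2 hit  d=D]
4: R B5 -> L2 miss wb->B2  d=-]
5: R B2 -> L2 miss  d=-]
6: W B2 -> L2 hit  d=D]
7: R B5 -> L2 miss wb->B2  d=-]
8: W B5 -> L2 hit  d=D]
9: W B0 -> L0 miss wb->B3  d=D]
10: W B2 -> L2 miss wb->B5  d=D]
11: R B2 -> L2 hit  d=D]
12: R B4 -> L1 miss  d=-]
13: W B3 -> L0 miss wb->B0  d=D]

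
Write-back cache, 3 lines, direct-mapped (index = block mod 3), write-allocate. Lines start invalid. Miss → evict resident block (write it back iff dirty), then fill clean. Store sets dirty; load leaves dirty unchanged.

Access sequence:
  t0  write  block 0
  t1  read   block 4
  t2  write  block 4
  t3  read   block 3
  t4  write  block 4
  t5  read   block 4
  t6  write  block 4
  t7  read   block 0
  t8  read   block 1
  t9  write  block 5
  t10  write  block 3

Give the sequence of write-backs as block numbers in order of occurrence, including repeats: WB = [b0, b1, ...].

WB = [0, 4]

0: W B0 → L0 miss [D]
1: R B4 → L1 miss [-]
2: W B4 → L1 hit [D]
3: R B3 → L0 miss wb→B0 [-]
4: W B4 → L1 hit [D]
5: R B4 → L1 hit [D]
6: W B4 → L1 hit [D]
7: R B0 → L0 miss [-]
8: R B1 → L1 miss wb→B4 [-]
9: W B5 → L2 miss [D]
10: W B3 → L0 miss [D]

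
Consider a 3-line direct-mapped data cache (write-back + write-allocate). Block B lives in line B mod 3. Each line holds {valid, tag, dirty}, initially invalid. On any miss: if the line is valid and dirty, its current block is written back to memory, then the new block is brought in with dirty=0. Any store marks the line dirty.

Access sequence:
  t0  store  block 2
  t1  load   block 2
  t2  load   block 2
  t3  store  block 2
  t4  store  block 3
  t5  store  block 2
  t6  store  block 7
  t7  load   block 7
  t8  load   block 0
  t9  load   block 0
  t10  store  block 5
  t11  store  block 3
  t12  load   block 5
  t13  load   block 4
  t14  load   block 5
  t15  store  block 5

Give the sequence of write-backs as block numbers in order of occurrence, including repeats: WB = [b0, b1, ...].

WB = [3, 2, 7]

0: W B2 -> L2 miss  d=D]
1: R B2 -> L2 hit  d=D]
2: R B2 -> L2 hit  d=D]
3: W B2 -> L2 hit  d=D]
4: W B3 -> L0 miss  d=D]
5: W B2 -> L2 hit  d=D]
6: W B7 -> L1 miss  d=D]
7: R B7 -> L1 hit  d=D]
8: R B0 -> L0 miss wb->B3  d=-]
9: R B0 -> L0 hit  d=-]
10: W B5 -> L2 miss wb->B2  d=D]
11: W B3 -> L0 miss  d=D]
12: R B5 -> L2 hit  d=D]
13: R B4 -> L1 miss wb->B7  d=-]
14: R B5 -> L2 hit  d=D]
15: W B5 -> L2 hit  d=D]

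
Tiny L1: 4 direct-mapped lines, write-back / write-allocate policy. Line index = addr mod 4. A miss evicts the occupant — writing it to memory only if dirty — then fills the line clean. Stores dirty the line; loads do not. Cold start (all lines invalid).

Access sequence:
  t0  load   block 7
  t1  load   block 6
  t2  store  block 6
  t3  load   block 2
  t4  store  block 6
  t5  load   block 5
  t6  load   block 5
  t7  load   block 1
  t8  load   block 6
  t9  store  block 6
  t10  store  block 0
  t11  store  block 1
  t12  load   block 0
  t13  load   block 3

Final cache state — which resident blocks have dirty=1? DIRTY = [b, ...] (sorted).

0: R B7 → L3 miss [-]
1: R B6 → L2 miss [-]
2: W B6 → L2 hit [D]
3: R B2 → L2 miss wb→B6 [-]
4: W B6 → L2 miss [D]
5: R B5 → L1 miss [-]
6: R B5 → L1 hit [-]
7: R B1 → L1 miss [-]
8: R B6 → L2 hit [D]
9: W B6 → L2 hit [D]
10: W B0 → L0 miss [D]
11: W B1 → L1 hit [D]
12: R B0 → L0 hit [D]
13: R B3 → L3 miss [-]

DIRTY = [0, 1, 6]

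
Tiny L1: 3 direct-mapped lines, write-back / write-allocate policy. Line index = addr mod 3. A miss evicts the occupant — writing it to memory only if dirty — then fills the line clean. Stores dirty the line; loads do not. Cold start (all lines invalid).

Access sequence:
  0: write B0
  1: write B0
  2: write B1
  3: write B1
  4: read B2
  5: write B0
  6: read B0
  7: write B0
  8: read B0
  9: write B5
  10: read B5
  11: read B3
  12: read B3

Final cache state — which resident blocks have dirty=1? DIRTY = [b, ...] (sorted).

0: W B0 → L0 miss [D]
1: W B0 → L0 hit [D]
2: W B1 → L1 miss [D]
3: W B1 → L1 hit [D]
4: R B2 → L2 miss [-]
5: W B0 → L0 hit [D]
6: R B0 → L0 hit [D]
7: W B0 → L0 hit [D]
8: R B0 → L0 hit [D]
9: W B5 → L2 miss [D]
10: R B5 → L2 hit [D]
11: R B3 → L0 miss wb→B0 [-]
12: R B3 → L0 hit [-]

DIRTY = [1, 5]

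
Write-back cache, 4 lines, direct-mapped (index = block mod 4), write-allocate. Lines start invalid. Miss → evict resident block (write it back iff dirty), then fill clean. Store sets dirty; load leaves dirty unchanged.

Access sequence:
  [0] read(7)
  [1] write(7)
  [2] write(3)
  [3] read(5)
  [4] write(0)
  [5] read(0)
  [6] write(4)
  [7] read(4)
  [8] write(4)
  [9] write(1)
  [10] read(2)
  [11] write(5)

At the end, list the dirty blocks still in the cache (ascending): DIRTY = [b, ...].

  0 | R B7 → L3 miss [-]
  1 | W B7 → L3 hit [D]
  2 | W B3 → L3 miss wb→B7 [D]
  3 | R B5 → L1 miss [-]
  4 | W B0 → L0 miss [D]
  5 | R B0 → L0 hit [D]
  6 | W B4 → L0 miss wb→B0 [D]
  7 | R B4 → L0 hit [D]
  8 | W B4 → L0 hit [D]
  9 | W B1 → L1 miss [D]
  10 | R B2 → L2 miss [-]
  11 | W B5 → L1 miss wb→B1 [D]

DIRTY = [3, 4, 5]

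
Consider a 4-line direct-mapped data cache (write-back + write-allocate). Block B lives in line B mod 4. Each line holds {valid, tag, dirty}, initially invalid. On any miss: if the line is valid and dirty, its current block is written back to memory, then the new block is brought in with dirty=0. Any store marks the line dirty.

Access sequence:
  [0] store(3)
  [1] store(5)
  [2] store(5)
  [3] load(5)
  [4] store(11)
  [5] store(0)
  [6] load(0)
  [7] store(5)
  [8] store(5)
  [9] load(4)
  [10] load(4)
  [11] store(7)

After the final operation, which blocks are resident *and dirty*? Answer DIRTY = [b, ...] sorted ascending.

DIRTY = [5, 7]

  0 | W B3 → L3 miss [D]
  1 | W B5 → L1 miss [D]
  2 | W B5 → L1 hit [D]
  3 | R B5 → L1 hit [D]
  4 | W B11 → L3 miss wb→B3 [D]
  5 | W B0 → L0 miss [D]
  6 | R B0 → L0 hit [D]
  7 | W B5 → L1 hit [D]
  8 | W B5 → L1 hit [D]
  9 | R B4 → L0 miss wb→B0 [-]
  10 | R B4 → L0 hit [-]
  11 | W B7 → L3 miss wb→B11 [D]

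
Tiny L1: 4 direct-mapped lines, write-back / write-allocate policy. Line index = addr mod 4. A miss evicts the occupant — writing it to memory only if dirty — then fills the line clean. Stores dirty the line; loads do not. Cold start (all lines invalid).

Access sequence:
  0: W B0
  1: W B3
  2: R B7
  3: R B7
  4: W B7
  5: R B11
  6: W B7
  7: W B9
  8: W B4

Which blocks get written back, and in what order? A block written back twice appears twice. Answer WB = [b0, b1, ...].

WB = [3, 7, 0]

0: W B0 → L0 miss [D]
1: W B3 → L3 miss [D]
2: R B7 → L3 miss wb→B3 [-]
3: R B7 → L3 hit [-]
4: W B7 → L3 hit [D]
5: R B11 → L3 miss wb→B7 [-]
6: W B7 → L3 miss [D]
7: W B9 → L1 miss [D]
8: W B4 → L0 miss wb→B0 [D]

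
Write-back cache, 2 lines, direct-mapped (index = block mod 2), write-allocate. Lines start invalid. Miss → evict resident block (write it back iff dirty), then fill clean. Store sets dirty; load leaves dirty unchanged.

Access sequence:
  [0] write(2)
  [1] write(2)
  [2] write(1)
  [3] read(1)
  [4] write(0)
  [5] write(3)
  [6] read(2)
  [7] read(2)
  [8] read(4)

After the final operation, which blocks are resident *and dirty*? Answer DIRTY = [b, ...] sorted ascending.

DIRTY = [3]

0: W B2 → L0 miss [D]
1: W B2 → L0 hit [D]
2: W B1 → L1 miss [D]
3: R B1 → L1 hit [D]
4: W B0 → L0 miss wb→B2 [D]
5: W B3 → L1 miss wb→B1 [D]
6: R B2 → L0 miss wb→B0 [-]
7: R B2 → L0 hit [-]
8: R B4 → L0 miss [-]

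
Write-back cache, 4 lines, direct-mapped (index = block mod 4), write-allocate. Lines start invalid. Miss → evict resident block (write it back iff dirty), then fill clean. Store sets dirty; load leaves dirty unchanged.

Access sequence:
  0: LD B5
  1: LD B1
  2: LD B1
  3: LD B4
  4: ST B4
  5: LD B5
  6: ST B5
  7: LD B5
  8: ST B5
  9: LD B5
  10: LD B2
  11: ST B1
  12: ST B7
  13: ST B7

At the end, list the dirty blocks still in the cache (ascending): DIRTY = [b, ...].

DIRTY = [1, 4, 7]

0: R B5 -> L1 miss  d=-]
1: R B1 -> L1 miss  d=-]
2: R B1 -> L1 hit  d=-]
3: R B4 -> L0 miss  d=-]
4: W B4 -> L0 hit  d=D]
5: R B5 -> L1 miss  d=-]
6: W B5 -> L1 hit  d=D]
7: R B5 -> L1 hit  d=D]
8: W B5 -> L1 hit  d=D]
9: R B5 -> L1 hit  d=D]
10: R B2 -> L2 miss  d=-]
11: W B1 -> L1 miss wb->B5  d=D]
12: W B7 -> L3 miss  d=D]
13: W B7 -> L3 hit  d=D]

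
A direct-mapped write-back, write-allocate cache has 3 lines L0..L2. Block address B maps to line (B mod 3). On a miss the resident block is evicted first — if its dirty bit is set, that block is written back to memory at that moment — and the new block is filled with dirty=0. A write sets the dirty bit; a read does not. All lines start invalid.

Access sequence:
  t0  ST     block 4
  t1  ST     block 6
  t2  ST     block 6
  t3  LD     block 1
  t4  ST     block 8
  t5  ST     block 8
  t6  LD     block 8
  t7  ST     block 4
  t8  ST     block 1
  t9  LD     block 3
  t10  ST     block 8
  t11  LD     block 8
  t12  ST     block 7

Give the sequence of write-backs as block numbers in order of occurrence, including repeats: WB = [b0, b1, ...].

WB = [4, 4, 6, 1]

  0 | W B4 → L1 miss [D]
  1 | W B6 → L0 miss [D]
  2 | W B6 → L0 hit [D]
  3 | R B1 → L1 miss wb→B4 [-]
  4 | W B8 → L2 miss [D]
  5 | W B8 → L2 hit [D]
  6 | R B8 → L2 hit [D]
  7 | W B4 → L1 miss [D]
  8 | W B1 → L1 miss wb→B4 [D]
  9 | R B3 → L0 miss wb→B6 [-]
  10 | W B8 → L2 hit [D]
  11 | R B8 → L2 hit [D]
  12 | W B7 → L1 miss wb→B1 [D]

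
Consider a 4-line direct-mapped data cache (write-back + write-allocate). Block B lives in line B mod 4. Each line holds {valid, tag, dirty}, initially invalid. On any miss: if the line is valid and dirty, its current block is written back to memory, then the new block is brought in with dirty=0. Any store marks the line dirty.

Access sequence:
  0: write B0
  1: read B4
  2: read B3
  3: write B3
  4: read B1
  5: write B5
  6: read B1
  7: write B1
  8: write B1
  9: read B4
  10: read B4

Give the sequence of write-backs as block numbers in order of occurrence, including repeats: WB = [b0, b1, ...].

0: W B0 -> L0 miss  d=D]
1: R B4 -> L0 miss wb->B0  d=-]
2: R B3 -> L3 miss  d=-]
3: W B3 -> L3 hit  d=D]
4: R B1 -> L1 miss  d=-]
5: W B5 -> L1 miss  d=D]
6: R B1 -> L1 miss wb->B5  d=-]
7: W B1 -> L1 hit  d=D]
8: W B1 -> L1 hit  d=D]
9: R B4 -> L0 hit  d=-]
10: R B4 -> L0 hit  d=-]

WB = [0, 5]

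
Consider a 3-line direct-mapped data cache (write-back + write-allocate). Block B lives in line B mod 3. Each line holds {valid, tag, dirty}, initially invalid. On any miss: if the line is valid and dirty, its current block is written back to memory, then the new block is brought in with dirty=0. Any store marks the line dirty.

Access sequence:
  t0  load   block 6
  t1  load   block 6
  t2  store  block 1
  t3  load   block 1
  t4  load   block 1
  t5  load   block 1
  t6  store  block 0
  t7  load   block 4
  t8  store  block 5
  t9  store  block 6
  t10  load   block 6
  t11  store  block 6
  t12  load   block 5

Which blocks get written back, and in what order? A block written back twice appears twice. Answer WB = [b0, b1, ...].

0: R B6 -> L0 miss  d=-]
1: R B6 -> L0 hit  d=-]
2: W B1 -> L1 miss  d=D]
3: R B1 -> L1 hit  d=D]
4: R B1 -> L1 hit  d=D]
5: R B1 -> L1 hit  d=D]
6: W B0 -> L0 miss  d=D]
7: R B4 -> L1 miss wb->B1  d=-]
8: W B5 -> L2 miss  d=D]
9: W B6 -> L0 miss wb->B0  d=D]
10: R B6 -> L0 hit  d=D]
11: W B6 -> L0 hit  d=D]
12: R B5 -> L2 hit  d=D]

WB = [1, 0]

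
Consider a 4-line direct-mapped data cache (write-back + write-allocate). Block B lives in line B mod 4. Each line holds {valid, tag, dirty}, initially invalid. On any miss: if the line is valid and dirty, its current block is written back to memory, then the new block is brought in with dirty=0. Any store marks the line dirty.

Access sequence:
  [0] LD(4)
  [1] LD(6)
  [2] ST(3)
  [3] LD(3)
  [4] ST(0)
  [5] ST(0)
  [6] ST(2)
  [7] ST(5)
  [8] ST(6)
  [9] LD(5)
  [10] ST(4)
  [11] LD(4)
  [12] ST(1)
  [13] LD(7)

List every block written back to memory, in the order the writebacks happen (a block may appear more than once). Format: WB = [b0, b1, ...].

0: R B4 -> L0 miss  d=-]
1: R B6 -> L2 miss  d=-]
2: W B3 -> L3 miss  d=D]
3: R B3 -> L3 hit  d=D]
4: W B0 -> L0 miss  d=D]
5: W B0 -> L0 hit  d=D]
6: W B2 -> L2 miss  d=D]
7: W B5 -> L1 miss  d=D]
8: W B6 -> L2 miss wb->B2  d=D]
9: R B5 -> L1 hit  d=D]
10: W B4 -> L0 miss wb->B0  d=D]
11: R B4 -> L0 hit  d=D]
12: W B1 -> L1 miss wb->B5  d=D]
13: R B7 -> L3 miss wb->B3  d=-]

WB = [2, 0, 5, 3]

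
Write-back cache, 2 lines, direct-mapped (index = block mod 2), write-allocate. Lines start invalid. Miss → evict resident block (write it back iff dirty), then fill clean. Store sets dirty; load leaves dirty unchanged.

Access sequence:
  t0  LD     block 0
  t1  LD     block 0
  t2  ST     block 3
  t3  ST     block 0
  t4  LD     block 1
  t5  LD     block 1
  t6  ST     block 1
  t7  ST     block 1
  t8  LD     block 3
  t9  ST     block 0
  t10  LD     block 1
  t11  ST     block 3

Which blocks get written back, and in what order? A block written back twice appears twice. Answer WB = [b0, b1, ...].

WB = [3, 1]

0: R B0 -> L0 miss  d=-]
1: R B0 -> L0 hit  d=-]
2: W B3 -> L1 miss  d=D]
3: W B0 -> L0 hit  d=D]
4: R B1 -> L1 miss wb->B3  d=-]
5: R B1 -> L1 hit  d=-]
6: W B1 -> L1 hit  d=D]
7: W B1 -> L1 hit  d=D]
8: R B3 -> L1 miss wb->B1  d=-]
9: W B0 -> L0 hit  d=D]
10: R B1 -> L1 miss  d=-]
11: W B3 -> L1 miss  d=D]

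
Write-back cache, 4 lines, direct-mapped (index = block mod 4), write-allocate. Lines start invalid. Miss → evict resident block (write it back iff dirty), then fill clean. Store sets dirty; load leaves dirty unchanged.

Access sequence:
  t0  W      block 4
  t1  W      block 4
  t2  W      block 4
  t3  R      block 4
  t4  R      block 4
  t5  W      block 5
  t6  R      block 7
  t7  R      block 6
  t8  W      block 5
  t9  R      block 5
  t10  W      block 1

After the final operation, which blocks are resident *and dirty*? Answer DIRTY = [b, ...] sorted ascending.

0: W B4 → L0 miss [D]
1: W B4 → L0 hit [D]
2: W B4 → L0 hit [D]
3: R B4 → L0 hit [D]
4: R B4 → L0 hit [D]
5: W B5 → L1 miss [D]
6: R B7 → L3 miss [-]
7: R B6 → L2 miss [-]
8: W B5 → L1 hit [D]
9: R B5 → L1 hit [D]
10: W B1 → L1 miss wb→B5 [D]

DIRTY = [1, 4]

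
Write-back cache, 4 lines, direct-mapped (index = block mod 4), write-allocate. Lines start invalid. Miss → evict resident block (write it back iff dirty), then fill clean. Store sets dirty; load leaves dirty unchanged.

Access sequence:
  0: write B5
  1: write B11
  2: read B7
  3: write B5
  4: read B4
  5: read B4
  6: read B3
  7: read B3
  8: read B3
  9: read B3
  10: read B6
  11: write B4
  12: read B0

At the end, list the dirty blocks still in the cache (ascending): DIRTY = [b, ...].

DIRTY = [5]

  0 | W B5 → L1 miss [D]
  1 | W B11 → L3 miss [D]
  2 | R B7 → L3 miss wb→B11 [-]
  3 | W B5 → L1 hit [D]
  4 | R B4 → L0 miss [-]
  5 | R B4 → L0 hit [-]
  6 | R B3 → L3 miss [-]
  7 | R B3 → L3 hit [-]
  8 | R B3 → L3 hit [-]
  9 | R B3 → L3 hit [-]
  10 | R B6 → L2 miss [-]
  11 | W B4 → L0 hit [D]
  12 | R B0 → L0 miss wb→B4 [-]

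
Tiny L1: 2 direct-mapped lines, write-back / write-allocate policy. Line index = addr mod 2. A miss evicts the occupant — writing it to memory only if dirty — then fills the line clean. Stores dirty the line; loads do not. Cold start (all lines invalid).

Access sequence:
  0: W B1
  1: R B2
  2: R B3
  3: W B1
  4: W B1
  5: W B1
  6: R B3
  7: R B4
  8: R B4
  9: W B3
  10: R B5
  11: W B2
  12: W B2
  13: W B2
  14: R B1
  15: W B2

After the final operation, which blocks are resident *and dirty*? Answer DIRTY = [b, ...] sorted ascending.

  0 | W B1 → L1 miss [D]
  1 | R B2 → L0 miss [-]
  2 | R B3 → L1 miss wb→B1 [-]
  3 | W B1 → L1 miss [D]
  4 | W B1 → L1 hit [D]
  5 | W B1 → L1 hit [D]
  6 | R B3 → L1 miss wb→B1 [-]
  7 | R B4 → L0 miss [-]
  8 | R B4 → L0 hit [-]
  9 | W B3 → L1 hit [D]
  10 | R B5 → L1 miss wb→B3 [-]
  11 | W B2 → L0 miss [D]
  12 | W B2 → L0 hit [D]
  13 | W B2 → L0 hit [D]
  14 | R B1 → L1 miss [-]
  15 | W B2 → L0 hit [D]

DIRTY = [2]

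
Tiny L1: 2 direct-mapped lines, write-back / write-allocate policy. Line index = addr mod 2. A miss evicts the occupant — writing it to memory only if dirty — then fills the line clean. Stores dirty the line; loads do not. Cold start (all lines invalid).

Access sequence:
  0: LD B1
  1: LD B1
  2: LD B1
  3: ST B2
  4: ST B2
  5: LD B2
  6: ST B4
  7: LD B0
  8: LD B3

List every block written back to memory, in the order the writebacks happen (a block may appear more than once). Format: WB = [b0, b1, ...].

WB = [2, 4]

0: R B1 -> L1 miss  d=-]
1: R B1 -> L1 hit  d=-]
2: R B1 -> L1 hit  d=-]
3: W B2 -> L0 miss  d=D]
4: W B2 -> L0 hit  d=D]
5: R B2 -> L0 hit  d=D]
6: W B4 -> L0 miss wb->B2  d=D]
7: R B0 -> L0 miss wb->B4  d=-]
8: R B3 -> L1 miss  d=-]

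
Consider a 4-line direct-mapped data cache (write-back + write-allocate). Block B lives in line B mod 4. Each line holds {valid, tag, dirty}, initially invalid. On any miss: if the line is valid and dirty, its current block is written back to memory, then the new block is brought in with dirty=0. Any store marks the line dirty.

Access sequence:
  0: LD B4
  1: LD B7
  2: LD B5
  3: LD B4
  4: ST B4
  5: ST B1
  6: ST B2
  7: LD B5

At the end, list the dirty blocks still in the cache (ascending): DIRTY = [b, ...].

0: R B4 -> L0 miss  d=-]
1: R B7 -> L3 miss  d=-]
2: R B5 -> L1 miss  d=-]
3: R B4 -> L0 hit  d=-]
4: W B4 -> L0 hit  d=D]
5: W B1 -> L1 miss  d=D]
6: W B2 -> L2 miss  d=D]
7: R B5 -> L1 miss wb->B1  d=-]

DIRTY = [2, 4]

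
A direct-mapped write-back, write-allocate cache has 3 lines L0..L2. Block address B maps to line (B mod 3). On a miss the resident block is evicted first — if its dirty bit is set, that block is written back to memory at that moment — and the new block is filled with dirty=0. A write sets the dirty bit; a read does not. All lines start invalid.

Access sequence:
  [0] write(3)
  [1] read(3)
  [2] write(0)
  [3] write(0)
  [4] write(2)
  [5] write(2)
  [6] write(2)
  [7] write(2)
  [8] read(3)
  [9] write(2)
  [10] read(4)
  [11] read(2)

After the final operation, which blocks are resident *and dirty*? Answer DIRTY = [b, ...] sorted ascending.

DIRTY = [2]

0: W B3 → L0 miss [D]
1: R B3 → L0 hit [D]
2: W B0 → L0 miss wb→B3 [D]
3: W B0 → L0 hit [D]
4: W B2 → L2 miss [D]
5: W B2 → L2 hit [D]
6: W B2 → L2 hit [D]
7: W B2 → L2 hit [D]
8: R B3 → L0 miss wb→B0 [-]
9: W B2 → L2 hit [D]
10: R B4 → L1 miss [-]
11: R B2 → L2 hit [D]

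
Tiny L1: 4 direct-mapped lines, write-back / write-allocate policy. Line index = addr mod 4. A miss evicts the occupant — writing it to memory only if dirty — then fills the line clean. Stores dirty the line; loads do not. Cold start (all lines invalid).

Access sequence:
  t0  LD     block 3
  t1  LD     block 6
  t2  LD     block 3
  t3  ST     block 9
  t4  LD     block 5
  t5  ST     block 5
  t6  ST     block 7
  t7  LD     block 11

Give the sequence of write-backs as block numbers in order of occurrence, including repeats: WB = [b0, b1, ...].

WB = [9, 7]

  0 | R B3 → L3 miss [-]
  1 | R B6 → L2 miss [-]
  2 | R B3 → L3 hit [-]
  3 | W B9 → L1 miss [D]
  4 | R B5 → L1 miss wb→B9 [-]
  5 | W B5 → L1 hit [D]
  6 | W B7 → L3 miss [D]
  7 | R B11 → L3 miss wb→B7 [-]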